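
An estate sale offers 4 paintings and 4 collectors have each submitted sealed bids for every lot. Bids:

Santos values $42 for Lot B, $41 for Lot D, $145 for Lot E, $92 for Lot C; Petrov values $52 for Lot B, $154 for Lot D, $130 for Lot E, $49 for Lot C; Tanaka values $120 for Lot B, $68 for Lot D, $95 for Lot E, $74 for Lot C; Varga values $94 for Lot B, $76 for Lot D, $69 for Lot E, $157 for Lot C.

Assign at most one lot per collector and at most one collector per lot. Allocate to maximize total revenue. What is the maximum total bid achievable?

Max total: $576

Optimal: Santos→Lot E ($145), Petrov→Lot D ($154), Tanaka→Lot B ($120), Varga→Lot C ($157) — total 145+154+120+157 = $576.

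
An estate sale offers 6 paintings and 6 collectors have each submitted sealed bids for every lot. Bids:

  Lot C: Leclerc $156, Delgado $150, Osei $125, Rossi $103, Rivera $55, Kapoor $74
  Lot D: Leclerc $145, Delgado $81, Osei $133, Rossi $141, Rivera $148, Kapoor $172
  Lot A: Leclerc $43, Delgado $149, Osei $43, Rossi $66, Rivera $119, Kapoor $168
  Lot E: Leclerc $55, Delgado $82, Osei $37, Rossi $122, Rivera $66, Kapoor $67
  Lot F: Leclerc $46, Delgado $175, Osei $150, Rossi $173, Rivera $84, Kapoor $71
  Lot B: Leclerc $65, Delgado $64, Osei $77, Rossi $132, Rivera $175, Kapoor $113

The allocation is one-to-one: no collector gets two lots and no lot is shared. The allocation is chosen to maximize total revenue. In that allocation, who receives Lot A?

Optimal: Leclerc→Lot C ($156), Delgado→Lot F ($175), Osei→Lot D ($133), Rossi→Lot E ($122), Rivera→Lot B ($175), Kapoor→Lot A ($168) — total 156+175+133+122+175+168 = $929.
Column-greedy (each lot in turn goes to its best remaining collector) gives $924, worse by 5.
Next-best assignment: Leclerc→Lot C, Delgado→Lot A, Osei→Lot F, Rossi→Lot E, Rivera→Lot B, Kapoor→Lot D = $924.
Kapoor's own top lot is Lot D ($172), but forcing Kapoor→Lot D and reassigning the rest optimally gives only $924 — worse by 5.

Kapoor receives Lot A.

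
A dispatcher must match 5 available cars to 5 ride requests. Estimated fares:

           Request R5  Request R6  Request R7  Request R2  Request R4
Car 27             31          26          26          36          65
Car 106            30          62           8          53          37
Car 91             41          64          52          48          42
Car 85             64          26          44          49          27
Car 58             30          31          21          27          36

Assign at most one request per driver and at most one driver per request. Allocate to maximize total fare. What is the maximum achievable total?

Optimal: Car 27→Request R4 ($65), Car 106→Request R6 ($62), Car 91→Request R7 ($52), Car 85→Request R5 ($64), Car 58→Request R2 ($27) — total 65+62+52+64+27 = $270.
Column-greedy (each request in turn goes to its best remaining driver) gives $243, worse by 27.

Maximum total: $270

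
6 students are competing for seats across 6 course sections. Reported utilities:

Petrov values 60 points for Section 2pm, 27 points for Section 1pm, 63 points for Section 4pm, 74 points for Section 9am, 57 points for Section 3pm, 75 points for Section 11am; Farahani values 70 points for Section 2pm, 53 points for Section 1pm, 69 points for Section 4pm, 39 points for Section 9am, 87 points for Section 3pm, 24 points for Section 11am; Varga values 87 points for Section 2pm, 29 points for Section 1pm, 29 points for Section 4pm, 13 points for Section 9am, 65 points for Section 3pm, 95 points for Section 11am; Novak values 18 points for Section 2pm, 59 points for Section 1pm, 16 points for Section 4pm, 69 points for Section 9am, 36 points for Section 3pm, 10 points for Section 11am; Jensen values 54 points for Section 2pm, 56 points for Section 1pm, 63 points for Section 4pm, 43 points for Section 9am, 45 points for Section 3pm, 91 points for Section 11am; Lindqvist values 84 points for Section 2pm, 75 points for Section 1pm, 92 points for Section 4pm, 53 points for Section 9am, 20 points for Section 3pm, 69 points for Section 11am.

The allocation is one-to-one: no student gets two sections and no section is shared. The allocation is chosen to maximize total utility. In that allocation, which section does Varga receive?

Optimal: Petrov→Section 9am (74 points), Farahani→Section 3pm (87 points), Varga→Section 2pm (87 points), Novak→Section 1pm (59 points), Jensen→Section 11am (91 points), Lindqvist→Section 4pm (92 points) — total 74+87+87+59+91+92 = 490 points.
Row-greedy (each student in turn takes its best remaining section) gives 456 points, worse by 34.
Next-best assignment: Petrov→Section 4pm, Farahani→Section 3pm, Varga→Section 2pm, Novak→Section 9am, Jensen→Section 11am, Lindqvist→Section 1pm = 472 points.
Varga's own top section is Section 11am (95 points), but forcing Varga→Section 11am and reassigning the rest optimally gives only 462 points — worse by 28.

Varga receives Section 2pm.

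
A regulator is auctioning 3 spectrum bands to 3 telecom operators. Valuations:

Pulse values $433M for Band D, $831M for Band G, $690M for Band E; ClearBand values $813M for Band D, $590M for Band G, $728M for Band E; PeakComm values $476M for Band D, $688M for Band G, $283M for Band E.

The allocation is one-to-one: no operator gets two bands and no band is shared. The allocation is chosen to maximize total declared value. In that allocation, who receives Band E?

This is the linear assignment problem.
Optimal: Pulse→Band E ($690M), ClearBand→Band D ($813M), PeakComm→Band G ($688M) — total 690+813+688 = $2191M.
Column-greedy (each band in turn goes to its best remaining operator) gives $1927M, worse by 264.
Next-best assignment: Pulse→Band G, ClearBand→Band E, PeakComm→Band D = $2035M.
Swapping Pulse↔PeakComm (Pulse→Band G $831M, PeakComm→Band E $283M) loses 264.
Pulse's own top band is Band G ($831M), but forcing Pulse→Band G and reassigning the rest optimally gives only $2035M — worse by 156.

Pulse receives Band E.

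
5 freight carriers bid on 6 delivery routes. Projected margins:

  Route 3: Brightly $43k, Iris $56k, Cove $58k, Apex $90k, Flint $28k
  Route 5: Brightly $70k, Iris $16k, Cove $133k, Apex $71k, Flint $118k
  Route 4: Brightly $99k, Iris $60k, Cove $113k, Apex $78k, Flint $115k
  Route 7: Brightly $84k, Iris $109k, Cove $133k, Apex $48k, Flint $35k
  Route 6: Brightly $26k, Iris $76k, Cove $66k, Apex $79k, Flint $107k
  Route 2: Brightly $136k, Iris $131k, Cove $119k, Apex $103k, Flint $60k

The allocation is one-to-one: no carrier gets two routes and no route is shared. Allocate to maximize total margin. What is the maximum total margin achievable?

Max total: $583k

Optimal: Brightly→Route 2 ($136k), Iris→Route 7 ($109k), Cove→Route 5 ($133k), Apex→Route 3 ($90k), Flint→Route 4 ($115k) — total 136+109+133+90+115 = $583k.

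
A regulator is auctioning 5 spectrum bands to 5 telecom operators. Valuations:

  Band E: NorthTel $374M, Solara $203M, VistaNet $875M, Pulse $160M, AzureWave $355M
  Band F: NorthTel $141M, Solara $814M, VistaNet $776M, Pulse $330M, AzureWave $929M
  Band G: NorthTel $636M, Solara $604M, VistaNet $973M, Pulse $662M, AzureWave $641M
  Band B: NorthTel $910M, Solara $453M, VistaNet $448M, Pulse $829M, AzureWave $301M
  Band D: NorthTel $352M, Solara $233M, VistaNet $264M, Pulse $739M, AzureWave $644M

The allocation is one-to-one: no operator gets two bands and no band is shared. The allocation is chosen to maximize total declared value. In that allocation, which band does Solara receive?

Optimal: NorthTel→Band B ($910M), Solara→Band G ($604M), VistaNet→Band E ($875M), Pulse→Band D ($739M), AzureWave→Band F ($929M) — total 910+604+875+739+929 = $4057M.
Row-greedy (each operator in turn takes its best remaining band) gives $3791M, worse by 266.
Next-best assignment: NorthTel→Band B, Solara→Band F, VistaNet→Band E, Pulse→Band D, AzureWave→Band G = $3979M.
No other one-to-one assignment exceeds $4057M.
Solara's own top band is Band F ($814M), but forcing Solara→Band F and reassigning the rest optimally gives only $3979M — worse by 78.

Solara receives Band G.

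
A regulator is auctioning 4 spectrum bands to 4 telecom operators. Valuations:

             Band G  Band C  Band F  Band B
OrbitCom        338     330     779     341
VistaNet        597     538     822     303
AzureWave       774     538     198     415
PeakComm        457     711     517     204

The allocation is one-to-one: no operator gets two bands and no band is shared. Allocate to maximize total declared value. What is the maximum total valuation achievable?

Maximum total: $2648M

This is the linear assignment problem.
Optimal: OrbitCom→Band B ($341M), VistaNet→Band F ($822M), AzureWave→Band G ($774M), PeakComm→Band C ($711M) — total 341+822+774+711 = $2648M.
Row-greedy (each operator in turn takes its best remaining band) gives $2118M, worse by 530.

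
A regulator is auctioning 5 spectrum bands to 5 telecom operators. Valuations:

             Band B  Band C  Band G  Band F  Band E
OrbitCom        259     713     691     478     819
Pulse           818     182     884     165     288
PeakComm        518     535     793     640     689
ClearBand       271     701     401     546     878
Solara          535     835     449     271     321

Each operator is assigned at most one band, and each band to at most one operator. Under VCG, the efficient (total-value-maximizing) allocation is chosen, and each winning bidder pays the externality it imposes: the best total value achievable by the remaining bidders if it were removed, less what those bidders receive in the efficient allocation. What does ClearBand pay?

Efficient allocation: OrbitCom→Band G ($691M), Pulse→Band B ($818M), PeakComm→Band F ($640M), ClearBand→Band E ($878M), Solara→Band C ($835M); total welfare W = $3862M.
ClearBand receives Band E at value $878M, so the others get W − 878 = $2984M.
Without ClearBand: best allocation of the remaining 4 bidders over all 5 bands is OrbitCom→Band E ($819M), Pulse→Band B ($818M), PeakComm→Band G ($793M), Solara→Band C ($835M), total $3265M.
VCG payment = (others' best without ClearBand) − (others' welfare with ClearBand) = 3265 − 2984 = $281M.

ClearBand pays $281M.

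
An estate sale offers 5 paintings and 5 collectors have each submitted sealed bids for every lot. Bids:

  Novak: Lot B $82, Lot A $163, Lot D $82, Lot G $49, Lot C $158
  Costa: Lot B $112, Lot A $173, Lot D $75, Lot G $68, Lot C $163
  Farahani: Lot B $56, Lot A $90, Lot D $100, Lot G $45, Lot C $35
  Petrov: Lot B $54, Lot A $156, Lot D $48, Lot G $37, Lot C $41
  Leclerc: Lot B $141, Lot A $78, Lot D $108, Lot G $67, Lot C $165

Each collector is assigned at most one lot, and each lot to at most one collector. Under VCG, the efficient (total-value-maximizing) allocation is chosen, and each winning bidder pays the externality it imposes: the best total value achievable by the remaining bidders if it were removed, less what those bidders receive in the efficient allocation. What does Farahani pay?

Efficient allocation: Novak→Lot C ($158), Costa→Lot G ($68), Farahani→Lot D ($100), Petrov→Lot A ($156), Leclerc→Lot B ($141); total welfare W = $623.
Farahani receives Lot D at value $100, so the others get W − 100 = $523.
Without Farahani: best allocation of the remaining 4 bidders over all 5 lots is Novak→Lot D ($82), Costa→Lot C ($163), Petrov→Lot A ($156), Leclerc→Lot B ($141), total $542.
VCG payment = (others' best without Farahani) − (others' welfare with Farahani) = 542 − 523 = $19.

Farahani pays $19.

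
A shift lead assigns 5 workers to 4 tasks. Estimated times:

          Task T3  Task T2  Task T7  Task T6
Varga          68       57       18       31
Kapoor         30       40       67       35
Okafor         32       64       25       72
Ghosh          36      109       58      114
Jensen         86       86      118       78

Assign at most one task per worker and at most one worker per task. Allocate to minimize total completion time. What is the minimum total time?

Minimum total: 132 min

Treat this as an assignment problem: match each worker to one task.
Optimal: Ghosh→Task T3 (36 min), Kapoor→Task T2 (40 min), Okafor→Task T7 (25 min), Varga→Task T6 (31 min) — total 36+40+25+31 = 132 min.
Min-entry greedy (repeatedly take the single cheapest remaining cell) gives 190 min, worse by 58.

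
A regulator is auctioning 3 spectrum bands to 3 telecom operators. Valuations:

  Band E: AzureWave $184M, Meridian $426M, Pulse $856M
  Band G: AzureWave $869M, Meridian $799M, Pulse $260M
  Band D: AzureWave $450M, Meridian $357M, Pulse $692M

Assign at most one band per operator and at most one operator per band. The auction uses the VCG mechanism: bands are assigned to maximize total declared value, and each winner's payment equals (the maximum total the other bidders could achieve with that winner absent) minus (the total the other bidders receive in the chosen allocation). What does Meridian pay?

Efficient allocation: AzureWave→Band D ($450M), Meridian→Band G ($799M), Pulse→Band E ($856M); total welfare W = $2105M.
Meridian receives Band G at value $799M, so the others get W − 799 = $1306M.
Without Meridian: best allocation of the remaining 2 bidders over all 3 bands is AzureWave→Band G ($869M), Pulse→Band E ($856M), total $1725M.
VCG payment = (others' best without Meridian) − (others' welfare with Meridian) = 1725 − 1306 = $419M.

Meridian pays $419M.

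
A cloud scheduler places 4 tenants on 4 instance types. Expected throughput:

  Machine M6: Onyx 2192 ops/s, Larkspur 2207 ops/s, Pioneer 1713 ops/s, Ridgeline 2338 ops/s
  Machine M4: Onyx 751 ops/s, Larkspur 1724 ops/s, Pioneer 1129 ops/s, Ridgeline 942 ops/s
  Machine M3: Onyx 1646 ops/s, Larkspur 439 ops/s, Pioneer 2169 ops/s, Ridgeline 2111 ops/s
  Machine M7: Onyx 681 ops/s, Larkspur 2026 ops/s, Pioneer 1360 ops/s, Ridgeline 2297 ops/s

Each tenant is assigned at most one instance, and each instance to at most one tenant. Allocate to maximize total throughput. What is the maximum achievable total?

Max total: 8382 ops/s

This is a one-to-one assignment (maximum-weight bipartite matching).
Optimal: Onyx→Machine M6 (2192 ops/s), Larkspur→Machine M4 (1724 ops/s), Pioneer→Machine M3 (2169 ops/s), Ridgeline→Machine M7 (2297 ops/s) — total 2192+1724+2169+2297 = 8382 ops/s.
Row-greedy (each tenant in turn takes its best remaining instance) gives 7329 ops/s, worse by 1053.
Swapping Onyx↔Pioneer (Onyx→Machine M3 1646 ops/s, Pioneer→Machine M6 1713 ops/s) loses 1002.
Checked against all permutations: 8382 ops/s is optimal.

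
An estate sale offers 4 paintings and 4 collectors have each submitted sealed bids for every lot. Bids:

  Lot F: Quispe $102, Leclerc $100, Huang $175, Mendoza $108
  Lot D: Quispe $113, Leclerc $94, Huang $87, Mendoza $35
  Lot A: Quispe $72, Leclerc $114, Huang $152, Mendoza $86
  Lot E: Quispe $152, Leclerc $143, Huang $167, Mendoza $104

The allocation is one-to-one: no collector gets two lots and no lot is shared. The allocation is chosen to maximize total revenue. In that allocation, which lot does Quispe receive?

This is the linear assignment problem.
Optimal: Quispe→Lot D ($113), Leclerc→Lot E ($143), Huang→Lot F ($175), Mendoza→Lot A ($86) — total 113+143+175+86 = $517.
Column-greedy (each lot in turn goes to its best remaining collector) gives $506, worse by 11.
Next-best assignment: Quispe→Lot D, Leclerc→Lot E, Huang→Lot A, Mendoza→Lot F = $516.
Quispe's own top lot is Lot E ($152), but forcing Quispe→Lot E and reassigning the rest optimally gives only $507 — worse by 10.

Quispe receives Lot D.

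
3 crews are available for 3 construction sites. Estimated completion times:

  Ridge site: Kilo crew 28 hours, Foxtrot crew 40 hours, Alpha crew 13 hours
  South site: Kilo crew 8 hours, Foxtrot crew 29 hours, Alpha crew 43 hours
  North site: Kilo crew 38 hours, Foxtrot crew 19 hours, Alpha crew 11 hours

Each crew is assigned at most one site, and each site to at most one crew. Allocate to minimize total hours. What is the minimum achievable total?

Minimum total: 40 hours

Optimal: Kilo crew→South site (8 hours), Foxtrot crew→North site (19 hours), Alpha crew→Ridge site (13 hours) — total 8+19+13 = 40 hours.
Min-entry greedy (repeatedly take the single cheapest remaining cell) gives 59 hours, worse by 19.
Every other assignment is strictly worse.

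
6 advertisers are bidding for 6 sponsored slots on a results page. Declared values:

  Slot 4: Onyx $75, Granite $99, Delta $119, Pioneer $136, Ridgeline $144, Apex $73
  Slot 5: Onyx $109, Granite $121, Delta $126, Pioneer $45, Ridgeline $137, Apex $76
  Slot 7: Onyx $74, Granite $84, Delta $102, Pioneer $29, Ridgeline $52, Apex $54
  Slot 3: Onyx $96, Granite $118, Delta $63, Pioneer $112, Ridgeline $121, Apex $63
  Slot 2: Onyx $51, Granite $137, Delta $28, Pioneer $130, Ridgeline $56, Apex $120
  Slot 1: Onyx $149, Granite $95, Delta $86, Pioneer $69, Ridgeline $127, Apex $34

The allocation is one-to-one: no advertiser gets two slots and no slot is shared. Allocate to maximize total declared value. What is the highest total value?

Optimal: Onyx→Slot 1 ($149), Granite→Slot 3 ($118), Delta→Slot 7 ($102), Pioneer→Slot 4 ($136), Ridgeline→Slot 5 ($137), Apex→Slot 2 ($120) — total 149+118+102+136+137+120 = $762.
Row-greedy (each advertiser in turn takes its best remaining slot) gives $723, worse by 39.
Swapping Pioneer↔Granite (Pioneer→Slot 3 $112, Granite→Slot 4 $99) loses 43.
Checked against all permutations: $762 is optimal.

Max total: $762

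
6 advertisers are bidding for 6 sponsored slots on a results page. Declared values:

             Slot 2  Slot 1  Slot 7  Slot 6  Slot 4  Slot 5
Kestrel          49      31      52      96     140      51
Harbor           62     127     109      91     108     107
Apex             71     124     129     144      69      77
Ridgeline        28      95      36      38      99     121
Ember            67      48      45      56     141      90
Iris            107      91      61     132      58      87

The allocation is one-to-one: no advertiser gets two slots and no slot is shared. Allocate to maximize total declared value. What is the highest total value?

Optimal: Kestrel→Slot 6 ($96), Harbor→Slot 1 ($127), Apex→Slot 7 ($129), Ridgeline→Slot 5 ($121), Ember→Slot 4 ($141), Iris→Slot 2 ($107) — total 96+127+129+121+141+107 = $721.
Swapping Kestrel↔Ember (Kestrel→Slot 4 $140, Ember→Slot 6 $56) loses 41.

Maximum total: $721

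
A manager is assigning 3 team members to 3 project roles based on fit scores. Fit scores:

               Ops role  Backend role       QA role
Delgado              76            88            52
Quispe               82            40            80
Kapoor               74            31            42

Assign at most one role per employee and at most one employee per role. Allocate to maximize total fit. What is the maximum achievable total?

Treat this as an assignment problem: match each employee to one role.
Optimal: Delgado→Backend role (88 pts), Quispe→QA role (80 pts), Kapoor→Ops role (74 pts) — total 88+80+74 = 242 pts.
Row-greedy (each employee in turn takes its best remaining role) gives 212 pts, worse by 30.
Swapping Quispe↔Kapoor (Quispe→Ops role 82 pts, Kapoor→QA role 42 pts) loses 30.

Maximum total: 242 pts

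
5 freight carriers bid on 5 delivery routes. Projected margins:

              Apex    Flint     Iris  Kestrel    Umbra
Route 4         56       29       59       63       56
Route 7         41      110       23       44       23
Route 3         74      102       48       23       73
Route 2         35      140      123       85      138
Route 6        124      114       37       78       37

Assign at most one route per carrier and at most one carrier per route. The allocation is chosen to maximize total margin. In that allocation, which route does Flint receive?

Flint receives Route 7.

Optimal: Apex→Route 6 ($124k), Flint→Route 7 ($110k), Iris→Route 2 ($123k), Kestrel→Route 4 ($63k), Umbra→Route 3 ($73k) — total 124+110+123+63+73 = $493k.
Max-entry greedy (repeatedly take the single best remaining cell) gives $423k, worse by 70.
Flint's own top route is Route 2 ($140k), but forcing Flint→Route 2 and reassigning the rest optimally gives only $440k — worse by 53.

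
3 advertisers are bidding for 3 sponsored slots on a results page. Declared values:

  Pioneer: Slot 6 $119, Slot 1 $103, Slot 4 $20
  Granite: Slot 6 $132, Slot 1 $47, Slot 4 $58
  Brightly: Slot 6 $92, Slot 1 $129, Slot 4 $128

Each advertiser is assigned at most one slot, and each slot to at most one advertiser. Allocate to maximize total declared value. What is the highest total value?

Maximum total: $363

This is a one-to-one assignment (maximum-weight bipartite matching).
Optimal: Pioneer→Slot 1 ($103), Granite→Slot 6 ($132), Brightly→Slot 4 ($128) — total 103+132+128 = $363.
Max-entry greedy (repeatedly take the single best remaining cell) gives $281, worse by 82.
Checked against all permutations: $363 is optimal.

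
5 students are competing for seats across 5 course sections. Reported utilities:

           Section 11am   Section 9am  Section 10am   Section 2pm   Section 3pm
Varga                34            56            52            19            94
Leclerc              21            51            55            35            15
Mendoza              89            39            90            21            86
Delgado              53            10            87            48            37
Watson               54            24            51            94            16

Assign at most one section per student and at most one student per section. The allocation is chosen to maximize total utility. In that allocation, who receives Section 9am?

This is a one-to-one assignment (maximum-weight bipartite matching).
Optimal: Varga→Section 3pm (94 points), Leclerc→Section 9am (51 points), Mendoza→Section 11am (89 points), Delgado→Section 10am (87 points), Watson→Section 2pm (94 points) — total 94+51+89+87+94 = 415 points.
Max-entry greedy (repeatedly take the single best remaining cell) gives 382 points, worse by 33.
Swapping Mendoza↔Varga (Mendoza→Section 3pm 86 points, Varga→Section 11am 34 points) loses 63.
Checked against all permutations: 415 points is optimal.
Leclerc's own top section is Section 10am (55 points), but forcing Leclerc→Section 10am and reassigning the rest optimally gives only 344 points — worse by 71.

Leclerc receives Section 9am.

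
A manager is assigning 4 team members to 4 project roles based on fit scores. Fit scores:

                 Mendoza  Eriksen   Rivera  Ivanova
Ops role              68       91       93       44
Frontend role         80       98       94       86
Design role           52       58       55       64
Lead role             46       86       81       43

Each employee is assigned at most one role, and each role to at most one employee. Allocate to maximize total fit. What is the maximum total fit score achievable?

Maximum total: 323 pts

Optimal: Mendoza→Frontend role (80 pts), Eriksen→Lead role (86 pts), Rivera→Ops role (93 pts), Ivanova→Design role (64 pts) — total 80+86+93+64 = 323 pts.
Column-greedy (each role in turn goes to its best remaining employee) gives 301 pts, worse by 22.
Swapping Eriksen↔Mendoza (Eriksen→Frontend role 98 pts, Mendoza→Lead role 46 pts) loses 22.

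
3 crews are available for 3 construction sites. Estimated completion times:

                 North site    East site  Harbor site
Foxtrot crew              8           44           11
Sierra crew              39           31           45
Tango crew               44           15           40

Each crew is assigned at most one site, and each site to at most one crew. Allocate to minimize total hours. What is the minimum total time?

Optimal: Foxtrot crew→Harbor site (11 hours), Sierra crew→North site (39 hours), Tango crew→East site (15 hours) — total 11+39+15 = 65 hours.
Min-entry greedy (repeatedly take the single cheapest remaining cell) gives 68 hours, worse by 3.
Next-best assignment: Foxtrot crew→North site, Sierra crew→Harbor site, Tango crew→East site = 68 hours.
Swapping Foxtrot crew↔Tango crew (Foxtrot crew→East site 44 hours, Tango crew→Harbor site 40 hours) adds 58.
No other one-to-one assignment undercuts 65 hours.

Minimum total: 65 hours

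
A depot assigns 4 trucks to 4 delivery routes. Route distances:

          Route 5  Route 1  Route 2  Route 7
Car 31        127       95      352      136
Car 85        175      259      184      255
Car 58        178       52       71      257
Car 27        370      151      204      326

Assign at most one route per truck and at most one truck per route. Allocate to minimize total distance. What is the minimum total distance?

Optimal: Car 31→Route 7 (136 km), Car 85→Route 5 (175 km), Car 58→Route 2 (71 km), Car 27→Route 1 (151 km) — total 136+175+71+151 = 533 km.
Row-greedy (each truck in turn takes its cheapest remaining route) gives 667 km, worse by 134.
Next-best assignment: Car 31→Route 7, Car 85→Route 5, Car 58→Route 1, Car 27→Route 2 = 567 km.
Checked against all permutations: 533 km is optimal.

Min total: 533 km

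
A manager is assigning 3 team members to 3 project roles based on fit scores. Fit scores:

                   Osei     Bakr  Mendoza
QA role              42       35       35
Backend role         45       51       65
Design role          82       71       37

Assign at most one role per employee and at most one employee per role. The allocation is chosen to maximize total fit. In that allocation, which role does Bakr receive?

Bakr receives QA role.

Optimal: Osei→Design role (82 pts), Bakr→QA role (35 pts), Mendoza→Backend role (65 pts) — total 82+35+65 = 182 pts.
Row-greedy (each employee in turn takes its best remaining role) gives 168 pts, worse by 14.
Next-best assignment: Osei→QA role, Bakr→Design role, Mendoza→Backend role = 178 pts.
Swapping Bakr↔Mendoza (Bakr→Backend role 51 pts, Mendoza→QA role 35 pts) loses 14.
Bakr's own top role is Design role (71 pts), but forcing Bakr→Design role and reassigning the rest optimally gives only 178 pts — worse by 4.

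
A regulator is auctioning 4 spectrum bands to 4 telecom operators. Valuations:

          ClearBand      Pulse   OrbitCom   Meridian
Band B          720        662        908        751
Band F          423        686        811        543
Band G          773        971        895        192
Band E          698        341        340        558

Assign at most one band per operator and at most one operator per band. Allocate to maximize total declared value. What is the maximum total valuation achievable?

Maximum total: $3231M

Optimal: ClearBand→Band E ($698M), Pulse→Band G ($971M), OrbitCom→Band F ($811M), Meridian→Band B ($751M) — total 698+971+811+751 = $3231M.
Column-greedy (each band in turn goes to its best remaining operator) gives $2925M, worse by 306.
Next-best assignment: ClearBand→Band E, Pulse→Band G, OrbitCom→Band B, Meridian→Band F = $3120M.
Every other assignment is strictly worse.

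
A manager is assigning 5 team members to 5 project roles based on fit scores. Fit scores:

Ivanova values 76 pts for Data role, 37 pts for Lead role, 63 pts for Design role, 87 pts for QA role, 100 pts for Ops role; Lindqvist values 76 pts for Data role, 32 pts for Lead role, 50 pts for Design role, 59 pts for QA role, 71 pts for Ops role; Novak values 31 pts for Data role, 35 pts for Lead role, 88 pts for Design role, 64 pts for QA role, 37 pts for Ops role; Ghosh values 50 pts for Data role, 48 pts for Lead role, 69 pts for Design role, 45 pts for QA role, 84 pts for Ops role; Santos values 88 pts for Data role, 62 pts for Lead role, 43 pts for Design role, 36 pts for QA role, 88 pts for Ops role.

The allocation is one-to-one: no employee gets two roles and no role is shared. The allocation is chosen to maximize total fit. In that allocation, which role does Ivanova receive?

Ivanova receives QA role.

This is the linear assignment problem.
Optimal: Ivanova→QA role (87 pts), Lindqvist→Data role (76 pts), Novak→Design role (88 pts), Ghosh→Ops role (84 pts), Santos→Lead role (62 pts) — total 87+76+88+84+62 = 397 pts.
Max-entry greedy (repeatedly take the single best remaining cell) gives 383 pts, worse by 14.
Next-best assignment: Ivanova→QA role, Lindqvist→Data role, Novak→Design role, Ghosh→Lead role, Santos→Ops role = 387 pts.
Ivanova's own top role is Ops role (100 pts), but forcing Ivanova→Ops role and reassigning the rest optimally gives only 383 pts — worse by 14.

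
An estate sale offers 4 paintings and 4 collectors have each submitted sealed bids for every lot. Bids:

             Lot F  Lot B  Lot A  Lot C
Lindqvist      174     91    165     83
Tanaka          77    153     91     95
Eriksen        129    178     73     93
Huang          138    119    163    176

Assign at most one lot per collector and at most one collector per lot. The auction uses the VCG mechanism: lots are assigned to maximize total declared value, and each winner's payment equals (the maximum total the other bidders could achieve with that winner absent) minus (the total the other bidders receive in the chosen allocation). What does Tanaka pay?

Efficient allocation: Lindqvist→Lot A ($165), Tanaka→Lot B ($153), Eriksen→Lot F ($129), Huang→Lot C ($176); total welfare W = $623.
Tanaka receives Lot B at value $153, so the others get W − 153 = $470.
Without Tanaka: best allocation of the remaining 3 bidders over all 4 lots is Lindqvist→Lot F ($174), Eriksen→Lot B ($178), Huang→Lot C ($176), total $528.
VCG payment = (others' best without Tanaka) − (others' welfare with Tanaka) = 528 − 470 = $58.

Tanaka pays $58.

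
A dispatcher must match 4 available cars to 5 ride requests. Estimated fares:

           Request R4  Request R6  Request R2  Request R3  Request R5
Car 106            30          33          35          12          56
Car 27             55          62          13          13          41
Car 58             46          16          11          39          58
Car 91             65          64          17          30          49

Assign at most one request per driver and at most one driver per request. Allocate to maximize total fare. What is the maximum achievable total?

Treat this as an assignment problem: match each driver to one request.
Optimal: Car 106→Request R5 ($56), Car 27→Request R6 ($62), Car 58→Request R3 ($39), Car 91→Request R4 ($65) — total 56+62+39+65 = $222.
Max-entry greedy (repeatedly take the single best remaining cell) gives $220, worse by 2.
Next-best assignment: Car 106→Request R2, Car 27→Request R6, Car 58→Request R5, Car 91→Request R4 = $220.
Swapping Car 91↔Car 58 (Car 91→Request R3 $30, Car 58→Request R4 $46) loses 28.
No other one-to-one assignment exceeds $222.

Maximum total: $222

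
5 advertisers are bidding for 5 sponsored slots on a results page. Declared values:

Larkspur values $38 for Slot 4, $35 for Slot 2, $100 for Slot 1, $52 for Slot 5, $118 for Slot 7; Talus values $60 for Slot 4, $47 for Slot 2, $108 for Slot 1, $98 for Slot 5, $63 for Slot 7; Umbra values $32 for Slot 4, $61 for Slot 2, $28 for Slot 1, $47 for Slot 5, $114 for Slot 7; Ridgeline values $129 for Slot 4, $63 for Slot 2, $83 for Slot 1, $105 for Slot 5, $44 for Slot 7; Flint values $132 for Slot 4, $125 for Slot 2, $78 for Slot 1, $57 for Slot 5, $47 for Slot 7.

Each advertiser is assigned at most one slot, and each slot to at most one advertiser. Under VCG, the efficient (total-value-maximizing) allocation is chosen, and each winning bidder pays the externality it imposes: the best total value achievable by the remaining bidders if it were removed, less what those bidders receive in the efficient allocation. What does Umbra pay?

Umbra pays $28.

Efficient allocation: Larkspur→Slot 1 ($100), Talus→Slot 5 ($98), Umbra→Slot 7 ($114), Ridgeline→Slot 4 ($129), Flint→Slot 2 ($125); total welfare W = $566.
Umbra receives Slot 7 at value $114, so the others get W − 114 = $452.
Without Umbra: best allocation of the remaining 4 bidders over all 5 slots is Larkspur→Slot 7 ($118), Talus→Slot 1 ($108), Ridgeline→Slot 4 ($129), Flint→Slot 2 ($125), total $480.
VCG payment = (others' best without Umbra) − (others' welfare with Umbra) = 480 − 452 = $28.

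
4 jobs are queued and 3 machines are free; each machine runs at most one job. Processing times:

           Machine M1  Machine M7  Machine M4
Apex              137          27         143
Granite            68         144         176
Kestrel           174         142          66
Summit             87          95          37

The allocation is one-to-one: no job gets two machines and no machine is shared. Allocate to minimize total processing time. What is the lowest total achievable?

Min total: 132 min

Optimal: Granite→Machine M1 (68 min), Apex→Machine M7 (27 min), Summit→Machine M4 (37 min) — total 68+27+37 = 132 min.
Row-greedy (each job in turn takes its cheapest remaining machine) gives 161 min, worse by 29.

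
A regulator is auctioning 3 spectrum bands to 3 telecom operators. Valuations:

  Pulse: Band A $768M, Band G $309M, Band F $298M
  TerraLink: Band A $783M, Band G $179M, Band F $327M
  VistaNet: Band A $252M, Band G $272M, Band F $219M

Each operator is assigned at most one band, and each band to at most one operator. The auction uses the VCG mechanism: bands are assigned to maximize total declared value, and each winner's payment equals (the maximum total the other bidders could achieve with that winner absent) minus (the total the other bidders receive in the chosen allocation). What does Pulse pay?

Efficient allocation: Pulse→Band A ($768M), TerraLink→Band F ($327M), VistaNet→Band G ($272M); total welfare W = $1367M.
Pulse receives Band A at value $768M, so the others get W − 768 = $599M.
Without Pulse: best allocation of the remaining 2 bidders over all 3 bands is TerraLink→Band A ($783M), VistaNet→Band G ($272M), total $1055M.
VCG payment = (others' best without Pulse) − (others' welfare with Pulse) = 1055 − 599 = $456M.

Pulse pays $456M.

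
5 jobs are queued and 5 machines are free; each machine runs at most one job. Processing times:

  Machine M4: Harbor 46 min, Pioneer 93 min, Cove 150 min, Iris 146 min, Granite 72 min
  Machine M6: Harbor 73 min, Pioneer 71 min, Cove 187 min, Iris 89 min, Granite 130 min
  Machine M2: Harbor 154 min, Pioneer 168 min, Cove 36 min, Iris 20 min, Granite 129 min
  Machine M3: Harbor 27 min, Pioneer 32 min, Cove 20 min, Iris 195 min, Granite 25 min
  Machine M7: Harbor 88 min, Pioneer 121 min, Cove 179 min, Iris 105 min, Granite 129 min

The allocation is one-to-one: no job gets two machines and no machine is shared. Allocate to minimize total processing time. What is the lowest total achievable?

Treat this as an assignment problem: match each job to one machine.
Optimal: Harbor→Machine M7 (88 min), Pioneer→Machine M6 (71 min), Cove→Machine M3 (20 min), Iris→Machine M2 (20 min), Granite→Machine M4 (72 min) — total 88+71+20+20+72 = 271 min.
Row-greedy (each job in turn takes its cheapest remaining machine) gives 311 min, worse by 40.
Checked against all permutations: 271 min is optimal.

Minimum total: 271 min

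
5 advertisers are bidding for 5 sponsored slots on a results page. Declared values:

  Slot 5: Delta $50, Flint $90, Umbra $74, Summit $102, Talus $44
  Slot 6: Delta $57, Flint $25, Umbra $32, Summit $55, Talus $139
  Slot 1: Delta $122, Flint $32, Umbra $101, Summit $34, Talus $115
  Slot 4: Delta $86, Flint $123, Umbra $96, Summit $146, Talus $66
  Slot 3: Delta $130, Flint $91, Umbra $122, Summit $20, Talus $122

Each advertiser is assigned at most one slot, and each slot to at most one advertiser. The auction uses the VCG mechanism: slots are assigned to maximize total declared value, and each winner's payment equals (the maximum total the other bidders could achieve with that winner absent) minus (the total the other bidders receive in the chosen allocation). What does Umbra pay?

Umbra pays $8.

Efficient allocation: Delta→Slot 1 ($122), Flint→Slot 5 ($90), Umbra→Slot 3 ($122), Summit→Slot 4 ($146), Talus→Slot 6 ($139); total welfare W = $619.
Umbra receives Slot 3 at value $122, so the others get W − 122 = $497.
Without Umbra: best allocation of the remaining 4 bidders over all 5 slots is Delta→Slot 3 ($130), Flint→Slot 5 ($90), Summit→Slot 4 ($146), Talus→Slot 6 ($139), total $505.
VCG payment = (others' best without Umbra) − (others' welfare with Umbra) = 505 − 497 = $8.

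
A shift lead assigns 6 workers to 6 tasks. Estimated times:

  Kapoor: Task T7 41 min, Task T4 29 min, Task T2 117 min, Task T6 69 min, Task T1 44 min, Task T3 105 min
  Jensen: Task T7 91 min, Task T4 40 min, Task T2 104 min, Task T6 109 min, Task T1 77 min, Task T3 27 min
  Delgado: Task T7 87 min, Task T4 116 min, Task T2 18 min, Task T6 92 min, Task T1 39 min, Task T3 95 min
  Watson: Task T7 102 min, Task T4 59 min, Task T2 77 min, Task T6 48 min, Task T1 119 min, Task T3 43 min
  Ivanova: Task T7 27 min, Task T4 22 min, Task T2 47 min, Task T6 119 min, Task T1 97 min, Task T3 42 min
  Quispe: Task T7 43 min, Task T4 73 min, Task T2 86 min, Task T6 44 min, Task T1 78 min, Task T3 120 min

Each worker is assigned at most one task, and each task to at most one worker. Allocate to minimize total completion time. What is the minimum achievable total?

Min total: 202 min

Optimal: Kapoor→Task T1 (44 min), Jensen→Task T3 (27 min), Delgado→Task T2 (18 min), Watson→Task T6 (48 min), Ivanova→Task T4 (22 min), Quispe→Task T7 (43 min) — total 44+27+18+48+22+43 = 202 min.
Row-greedy (each worker in turn takes its cheapest remaining task) gives 227 min, worse by 25.
Next-best assignment: Kapoor→Task T1, Jensen→Task T4, Delgado→Task T2, Watson→Task T3, Ivanova→Task T7, Quispe→Task T6 = 216 min.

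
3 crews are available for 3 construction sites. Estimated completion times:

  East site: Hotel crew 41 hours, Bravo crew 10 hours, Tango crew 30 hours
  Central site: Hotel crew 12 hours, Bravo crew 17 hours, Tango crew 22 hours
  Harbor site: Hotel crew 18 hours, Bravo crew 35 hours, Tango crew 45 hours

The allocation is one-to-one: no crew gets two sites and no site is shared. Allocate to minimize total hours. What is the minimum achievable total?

Min total: 50 hours

Optimal: Hotel crew→Harbor site (18 hours), Bravo crew→East site (10 hours), Tango crew→Central site (22 hours) — total 18+10+22 = 50 hours.
Row-greedy (each crew in turn takes its cheapest remaining site) gives 67 hours, worse by 17.
Next-best assignment: Hotel crew→Harbor site, Bravo crew→Central site, Tango crew→East site = 65 hours.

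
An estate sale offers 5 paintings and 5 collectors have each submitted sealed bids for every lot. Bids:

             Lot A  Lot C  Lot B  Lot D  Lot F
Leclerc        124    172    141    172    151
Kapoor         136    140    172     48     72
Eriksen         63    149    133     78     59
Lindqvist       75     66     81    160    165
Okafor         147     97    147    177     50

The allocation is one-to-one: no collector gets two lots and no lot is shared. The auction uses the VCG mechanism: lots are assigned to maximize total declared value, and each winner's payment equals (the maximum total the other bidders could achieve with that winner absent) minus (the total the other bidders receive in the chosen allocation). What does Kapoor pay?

Kapoor pays $14.

Efficient allocation: Leclerc→Lot D ($172), Kapoor→Lot B ($172), Eriksen→Lot C ($149), Lindqvist→Lot F ($165), Okafor→Lot A ($147); total welfare W = $805.
Kapoor receives Lot B at value $172, so the others get W − 172 = $633.
Without Kapoor: best allocation of the remaining 4 bidders over all 5 lots is Leclerc→Lot C ($172), Eriksen→Lot B ($133), Lindqvist→Lot F ($165), Okafor→Lot D ($177), total $647.
VCG payment = (others' best without Kapoor) − (others' welfare with Kapoor) = 647 − 633 = $14.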